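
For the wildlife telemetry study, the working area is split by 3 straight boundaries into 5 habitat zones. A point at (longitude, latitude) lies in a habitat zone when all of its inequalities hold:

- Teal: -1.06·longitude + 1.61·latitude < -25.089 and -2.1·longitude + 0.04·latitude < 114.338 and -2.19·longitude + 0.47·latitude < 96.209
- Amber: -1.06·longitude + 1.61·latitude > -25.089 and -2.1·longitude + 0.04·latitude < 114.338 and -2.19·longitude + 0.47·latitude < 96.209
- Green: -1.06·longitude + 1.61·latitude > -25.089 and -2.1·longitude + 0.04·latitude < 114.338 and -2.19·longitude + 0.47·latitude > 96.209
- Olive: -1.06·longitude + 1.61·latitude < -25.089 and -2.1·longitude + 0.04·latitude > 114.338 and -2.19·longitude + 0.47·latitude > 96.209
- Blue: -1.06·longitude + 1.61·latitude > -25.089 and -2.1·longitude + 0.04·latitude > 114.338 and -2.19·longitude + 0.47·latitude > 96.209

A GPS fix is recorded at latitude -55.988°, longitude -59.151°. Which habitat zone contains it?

Olive

-1.06·-59.151 + 1.61·-55.988 = -27.441, which is < -25.089
-2.1·-59.151 + 0.04·-55.988 = 121.978, which is > 114.338
-2.19·-59.151 + 0.47·-55.988 = 103.226, which is > 96.209
This sign pattern matches Olive.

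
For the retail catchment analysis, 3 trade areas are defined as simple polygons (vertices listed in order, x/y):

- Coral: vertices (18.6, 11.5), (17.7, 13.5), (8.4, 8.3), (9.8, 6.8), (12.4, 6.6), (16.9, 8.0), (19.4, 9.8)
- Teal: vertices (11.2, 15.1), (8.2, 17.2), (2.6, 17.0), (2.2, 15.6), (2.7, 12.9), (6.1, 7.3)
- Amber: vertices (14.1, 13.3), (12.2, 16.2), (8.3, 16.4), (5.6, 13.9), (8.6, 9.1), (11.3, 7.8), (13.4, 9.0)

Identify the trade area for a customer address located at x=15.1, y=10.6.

Coral

Cast a ray rightward from (15.1, 10.6). For each polygon, the edges (by vertex number in listed order) whose endpoints lie on opposite sides of y = 10.6, where each meets that height, and whether that is right or left of the point:
Coral: 2–3 at x≈12.51 (left), 7–1 at x≈19.02 (right) → 1 crossing.
Teal: 5–6 at x≈4.10 (left), 6–1 at x≈8.26 (left) → 0 crossings.
Amber: 4–5 at x≈7.66 (left), 7–1 at x≈13.66 (left) → 0 crossings.
Only Coral has an odd count, so the point is inside Coral.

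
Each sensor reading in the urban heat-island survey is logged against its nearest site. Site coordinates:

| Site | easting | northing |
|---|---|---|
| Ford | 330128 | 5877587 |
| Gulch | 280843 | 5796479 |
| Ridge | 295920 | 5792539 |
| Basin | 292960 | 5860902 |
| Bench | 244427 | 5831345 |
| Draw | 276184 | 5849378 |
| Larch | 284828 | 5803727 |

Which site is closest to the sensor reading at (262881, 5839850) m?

Draw

Squared distances to each site:
Ford: 5946240178.000; Gulch: 2203677085.000; Ridge: 3329906242.000; Basin: 1347932945.000; Bench: 412885141.000; Draw: 267752593.000; Larch: 1786541938.000.
Minimum at Draw.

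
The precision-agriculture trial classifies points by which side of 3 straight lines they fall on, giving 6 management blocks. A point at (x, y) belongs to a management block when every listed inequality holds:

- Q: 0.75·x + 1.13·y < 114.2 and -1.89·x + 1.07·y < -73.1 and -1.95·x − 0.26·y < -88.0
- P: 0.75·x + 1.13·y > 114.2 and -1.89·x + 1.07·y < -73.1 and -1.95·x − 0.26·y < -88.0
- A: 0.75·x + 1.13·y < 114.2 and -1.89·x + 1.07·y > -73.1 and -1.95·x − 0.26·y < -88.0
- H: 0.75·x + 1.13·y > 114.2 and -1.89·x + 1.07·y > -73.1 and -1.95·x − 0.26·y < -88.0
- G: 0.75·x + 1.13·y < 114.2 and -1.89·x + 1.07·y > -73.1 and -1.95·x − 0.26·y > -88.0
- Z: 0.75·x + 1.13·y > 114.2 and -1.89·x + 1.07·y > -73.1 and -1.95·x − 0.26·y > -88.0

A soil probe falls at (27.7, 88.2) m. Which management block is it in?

0.75·27.7 + 1.13·88.2 = 120.441, which is > 114.2
-1.89·27.7 + 1.07·88.2 = 42.021, which is > -73.1
-1.95·27.7 − 0.26·88.2 = -76.947, which is > -88.0
This sign pattern matches Z.

Z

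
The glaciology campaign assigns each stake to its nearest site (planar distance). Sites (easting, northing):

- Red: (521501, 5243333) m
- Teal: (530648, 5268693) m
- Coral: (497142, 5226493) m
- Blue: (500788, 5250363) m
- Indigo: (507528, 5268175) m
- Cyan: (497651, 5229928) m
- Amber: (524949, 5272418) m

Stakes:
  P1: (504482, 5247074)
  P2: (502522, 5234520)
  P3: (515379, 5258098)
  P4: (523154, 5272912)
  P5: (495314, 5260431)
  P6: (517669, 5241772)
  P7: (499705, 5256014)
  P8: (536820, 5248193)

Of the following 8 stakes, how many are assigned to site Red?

2

P1 → Blue
P2 → Cyan
P3 → Indigo
P4 → Amber
P5 → Blue
P6 → Red
P7 → Blue
P8 → Red
2 of the 8 go to Red.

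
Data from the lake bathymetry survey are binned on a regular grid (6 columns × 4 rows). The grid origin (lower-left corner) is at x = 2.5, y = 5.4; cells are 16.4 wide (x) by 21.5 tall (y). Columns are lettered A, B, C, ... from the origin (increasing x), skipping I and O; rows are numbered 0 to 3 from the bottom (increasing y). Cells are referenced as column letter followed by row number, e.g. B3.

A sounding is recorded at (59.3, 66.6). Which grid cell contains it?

Column index: ⌊(59.3 − 2.5) / 16.4⌋ = ⌊3.463⌋ = 3 → column D
Row offset from origin: ⌊(66.6 − 5.4) / 21.5⌋ = ⌊2.847⌋ = 2 → row 2

D2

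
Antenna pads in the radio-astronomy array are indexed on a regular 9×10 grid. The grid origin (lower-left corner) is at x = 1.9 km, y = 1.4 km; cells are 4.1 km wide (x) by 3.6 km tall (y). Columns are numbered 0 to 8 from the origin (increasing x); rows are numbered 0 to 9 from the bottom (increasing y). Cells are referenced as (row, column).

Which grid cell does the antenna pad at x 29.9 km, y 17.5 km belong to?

(4, 6)

Column index: ⌊(29.9 − 1.9) / 4.1⌋ = ⌊6.829⌋ = 6
Row offset from origin: ⌊(17.5 − 1.4) / 3.6⌋ = ⌊4.472⌋ = 4 → row 4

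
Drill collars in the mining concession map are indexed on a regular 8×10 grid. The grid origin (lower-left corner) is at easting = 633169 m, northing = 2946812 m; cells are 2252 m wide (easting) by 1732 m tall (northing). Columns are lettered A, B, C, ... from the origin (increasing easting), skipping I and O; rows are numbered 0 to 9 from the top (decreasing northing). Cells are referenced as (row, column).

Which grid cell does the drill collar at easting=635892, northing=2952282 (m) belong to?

(6, B)

Column index: ⌊(635892 − 633169) / 2252⌋ = ⌊1.209⌋ = 1 → column B
Row offset from origin: ⌊(2952282 − 2946812) / 1732⌋ = ⌊3.158⌋ = 3 → row 6 (counted from top)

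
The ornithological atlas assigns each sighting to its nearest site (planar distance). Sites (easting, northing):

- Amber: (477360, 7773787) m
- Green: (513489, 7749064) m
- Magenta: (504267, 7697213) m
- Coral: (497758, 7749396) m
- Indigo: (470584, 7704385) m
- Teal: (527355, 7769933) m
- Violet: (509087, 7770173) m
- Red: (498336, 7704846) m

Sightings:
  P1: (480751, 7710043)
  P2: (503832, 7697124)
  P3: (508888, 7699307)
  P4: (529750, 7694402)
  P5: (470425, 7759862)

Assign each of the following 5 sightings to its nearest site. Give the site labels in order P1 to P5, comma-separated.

Indigo, Magenta, Magenta, Magenta, Amber

P1 → Indigo (d²=135380853.00)
P2 → Magenta (d²=197146.00)
P3 → Magenta (d²=25738477.00)
P4 → Magenta (d²=657285010.00)
P5 → Amber (d²=241999850.00)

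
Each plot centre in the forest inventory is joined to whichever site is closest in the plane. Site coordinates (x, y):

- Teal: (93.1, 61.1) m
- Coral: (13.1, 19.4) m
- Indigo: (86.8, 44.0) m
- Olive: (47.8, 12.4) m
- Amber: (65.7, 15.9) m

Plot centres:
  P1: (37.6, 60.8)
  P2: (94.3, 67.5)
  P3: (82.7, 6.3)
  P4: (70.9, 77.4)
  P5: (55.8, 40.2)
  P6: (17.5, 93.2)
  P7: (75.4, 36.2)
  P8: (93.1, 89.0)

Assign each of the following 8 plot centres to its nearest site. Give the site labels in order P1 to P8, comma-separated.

P1 → Coral (d²=2314.21)
P2 → Teal (d²=42.40)
P3 → Amber (d²=381.16)
P4 → Teal (d²=758.53)
P5 → Amber (d²=688.50)
P6 → Coral (d²=5465.80)
P7 → Indigo (d²=190.80)
P8 → Teal (d²=778.41)

Coral, Teal, Amber, Teal, Amber, Coral, Indigo, Teal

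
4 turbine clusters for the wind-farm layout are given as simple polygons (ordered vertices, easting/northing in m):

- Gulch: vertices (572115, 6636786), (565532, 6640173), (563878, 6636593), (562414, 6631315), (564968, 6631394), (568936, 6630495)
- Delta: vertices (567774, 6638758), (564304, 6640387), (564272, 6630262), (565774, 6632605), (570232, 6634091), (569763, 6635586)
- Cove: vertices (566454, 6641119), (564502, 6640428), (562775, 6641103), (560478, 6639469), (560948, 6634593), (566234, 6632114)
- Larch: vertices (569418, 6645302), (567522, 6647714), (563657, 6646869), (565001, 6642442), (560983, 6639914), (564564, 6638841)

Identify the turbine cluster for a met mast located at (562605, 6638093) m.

Cove

Cast a ray rightward from (562605, 6638093). For each polygon, the edges (by vertex number in listed order) whose endpoints lie on opposite sides of northing = 6638093, where each meets that height, and whether that is right or left of the point:
Gulch: 1–2 at easting≈569574.7 (right), 2–3 at easting≈564571.0 (right) → 2 crossings.
Delta: 2–3 at easting≈564296.7 (right), 6–1 at easting≈568191.0 (right) → 2 crossings.
Cove: 4–5 at easting≈560610.6 (left), 6–1 at easting≈566380.1 (right) → 1 crossing.
Larch: no edge straddles that height → 0 crossings.
Only Cove has an odd count, so the point is inside Cove.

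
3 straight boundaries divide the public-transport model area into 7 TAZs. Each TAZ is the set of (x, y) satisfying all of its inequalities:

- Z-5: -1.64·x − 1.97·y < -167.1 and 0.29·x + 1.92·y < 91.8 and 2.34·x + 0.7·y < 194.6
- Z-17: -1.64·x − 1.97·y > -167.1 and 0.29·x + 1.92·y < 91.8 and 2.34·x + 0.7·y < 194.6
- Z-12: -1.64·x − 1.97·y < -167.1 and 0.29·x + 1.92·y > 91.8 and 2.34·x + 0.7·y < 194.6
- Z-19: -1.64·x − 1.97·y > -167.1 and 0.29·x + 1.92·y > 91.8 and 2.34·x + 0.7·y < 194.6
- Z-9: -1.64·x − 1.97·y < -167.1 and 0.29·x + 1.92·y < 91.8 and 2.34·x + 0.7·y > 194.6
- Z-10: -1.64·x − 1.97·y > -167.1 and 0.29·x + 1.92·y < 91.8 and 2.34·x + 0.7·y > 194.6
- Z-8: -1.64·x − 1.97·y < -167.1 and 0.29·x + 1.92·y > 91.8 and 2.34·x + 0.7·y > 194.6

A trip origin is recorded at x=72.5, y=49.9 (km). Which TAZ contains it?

-1.64·72.5 − 1.97·49.9 = -217.203, which is < -167.1
0.29·72.5 + 1.92·49.9 = 116.833, which is > 91.8
2.34·72.5 + 0.7·49.9 = 204.580, which is > 194.6
This sign pattern matches Z-8.

Z-8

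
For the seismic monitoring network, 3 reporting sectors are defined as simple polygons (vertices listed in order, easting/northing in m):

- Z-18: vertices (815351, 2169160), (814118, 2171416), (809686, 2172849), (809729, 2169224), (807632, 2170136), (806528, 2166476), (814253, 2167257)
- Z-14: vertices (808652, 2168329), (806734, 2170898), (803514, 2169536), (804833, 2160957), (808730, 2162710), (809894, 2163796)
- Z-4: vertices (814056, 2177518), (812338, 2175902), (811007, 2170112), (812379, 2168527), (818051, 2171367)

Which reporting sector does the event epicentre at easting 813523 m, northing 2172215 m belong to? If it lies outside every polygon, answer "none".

Z-4

Cast a ray rightward from (813523, 2172215). For each polygon, the edges (by vertex number in listed order) whose endpoints lie on opposite sides of northing = 2172215, where each meets that height, and whether that is right or left of the point:
Z-18: 2–3 at easting≈811646.8 (left), 3–4 at easting≈809693.5 (left) → 0 crossings.
Z-14: no edge straddles that height → 0 crossings.
Z-4: 2–3 at easting≈811490.4 (left), 5–1 at easting≈817500.2 (right) → 1 crossing.
Only Z-4 has an odd count, so the point is inside Z-4.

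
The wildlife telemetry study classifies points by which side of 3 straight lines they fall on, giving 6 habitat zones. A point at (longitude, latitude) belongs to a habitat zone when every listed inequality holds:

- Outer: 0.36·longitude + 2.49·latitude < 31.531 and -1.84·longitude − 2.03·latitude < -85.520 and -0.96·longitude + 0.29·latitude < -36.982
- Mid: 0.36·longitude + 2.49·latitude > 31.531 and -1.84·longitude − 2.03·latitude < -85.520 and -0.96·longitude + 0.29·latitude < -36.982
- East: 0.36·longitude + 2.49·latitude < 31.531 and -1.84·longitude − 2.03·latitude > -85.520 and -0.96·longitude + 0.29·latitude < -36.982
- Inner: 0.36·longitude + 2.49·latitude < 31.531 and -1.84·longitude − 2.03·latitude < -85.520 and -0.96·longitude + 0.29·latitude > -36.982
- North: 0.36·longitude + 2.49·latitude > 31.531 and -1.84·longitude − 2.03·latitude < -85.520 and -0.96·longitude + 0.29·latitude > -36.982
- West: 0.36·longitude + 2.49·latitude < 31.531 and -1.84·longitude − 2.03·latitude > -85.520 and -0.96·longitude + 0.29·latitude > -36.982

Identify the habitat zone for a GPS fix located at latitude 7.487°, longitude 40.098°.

0.36·40.098 + 2.49·7.487 = 33.078, which is > 31.531
-1.84·40.098 − 2.03·7.487 = -88.979, which is < -85.520
-0.96·40.098 + 0.29·7.487 = -36.323, which is > -36.982
This sign pattern matches North.

North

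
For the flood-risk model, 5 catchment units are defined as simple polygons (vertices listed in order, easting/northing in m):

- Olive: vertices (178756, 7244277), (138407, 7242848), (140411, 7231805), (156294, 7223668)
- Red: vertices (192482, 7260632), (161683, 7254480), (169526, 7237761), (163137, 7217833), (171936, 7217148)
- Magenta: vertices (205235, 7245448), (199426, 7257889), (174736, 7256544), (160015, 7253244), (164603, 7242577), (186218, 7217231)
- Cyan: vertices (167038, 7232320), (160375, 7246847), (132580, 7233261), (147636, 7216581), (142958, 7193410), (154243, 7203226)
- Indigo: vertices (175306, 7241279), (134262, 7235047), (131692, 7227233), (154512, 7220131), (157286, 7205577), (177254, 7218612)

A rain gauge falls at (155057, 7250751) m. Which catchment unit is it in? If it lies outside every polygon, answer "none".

Cast a ray rightward from (155057, 7250751). For each polygon, the edges (by vertex number in listed order) whose endpoints lie on opposite sides of northing = 7250751, where each meets that height, and whether that is right or left of the point:
Olive: no edge straddles that height → 0 crossings.
Red: 2–3 at easting≈163432.3 (right), 5–1 at easting≈187813.3 (right) → 2 crossings.
Magenta: 1–2 at easting≈202758.9 (right), 4–5 at easting≈161087.3 (right) → 2 crossings.
Cyan: no edge straddles that height → 0 crossings.
Indigo: no edge straddles that height → 0 crossings.
All counts are even, so the point lies outside every listed polygon.

none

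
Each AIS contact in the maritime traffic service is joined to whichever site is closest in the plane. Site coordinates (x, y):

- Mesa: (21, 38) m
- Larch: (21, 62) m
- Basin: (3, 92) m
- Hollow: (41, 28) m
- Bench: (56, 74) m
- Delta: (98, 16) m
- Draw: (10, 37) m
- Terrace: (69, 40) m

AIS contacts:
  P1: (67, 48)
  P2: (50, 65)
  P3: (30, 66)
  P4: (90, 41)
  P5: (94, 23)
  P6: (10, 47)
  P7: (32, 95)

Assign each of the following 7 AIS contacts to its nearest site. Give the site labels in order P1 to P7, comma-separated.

P1 → Terrace (d²=68.00)
P2 → Bench (d²=117.00)
P3 → Larch (d²=97.00)
P4 → Terrace (d²=442.00)
P5 → Delta (d²=65.00)
P6 → Draw (d²=100.00)
P7 → Basin (d²=850.00)

Terrace, Bench, Larch, Terrace, Delta, Draw, Basin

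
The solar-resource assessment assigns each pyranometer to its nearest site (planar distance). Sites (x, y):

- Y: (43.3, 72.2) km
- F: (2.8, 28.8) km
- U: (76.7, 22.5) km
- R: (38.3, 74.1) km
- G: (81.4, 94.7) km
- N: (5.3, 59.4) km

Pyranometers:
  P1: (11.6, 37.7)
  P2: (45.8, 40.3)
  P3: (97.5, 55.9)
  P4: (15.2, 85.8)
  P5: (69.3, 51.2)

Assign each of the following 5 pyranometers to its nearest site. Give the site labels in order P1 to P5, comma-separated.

P1 → F (d²=156.65)
P2 → Y (d²=1023.86)
P3 → U (d²=1548.20)
P4 → R (d²=670.50)
P5 → U (d²=878.45)

F, Y, U, R, U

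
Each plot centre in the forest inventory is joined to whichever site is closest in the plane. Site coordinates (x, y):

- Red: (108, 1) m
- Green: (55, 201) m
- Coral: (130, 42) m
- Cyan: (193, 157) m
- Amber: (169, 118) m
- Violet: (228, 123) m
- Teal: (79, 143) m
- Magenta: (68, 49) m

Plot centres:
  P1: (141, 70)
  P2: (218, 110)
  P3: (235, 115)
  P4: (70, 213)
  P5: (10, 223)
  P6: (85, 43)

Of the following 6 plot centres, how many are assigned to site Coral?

P1 → Coral
P2 → Violet
P3 → Violet
P4 → Green
P5 → Green
P6 → Magenta
1 of the 6 goes to Coral.

1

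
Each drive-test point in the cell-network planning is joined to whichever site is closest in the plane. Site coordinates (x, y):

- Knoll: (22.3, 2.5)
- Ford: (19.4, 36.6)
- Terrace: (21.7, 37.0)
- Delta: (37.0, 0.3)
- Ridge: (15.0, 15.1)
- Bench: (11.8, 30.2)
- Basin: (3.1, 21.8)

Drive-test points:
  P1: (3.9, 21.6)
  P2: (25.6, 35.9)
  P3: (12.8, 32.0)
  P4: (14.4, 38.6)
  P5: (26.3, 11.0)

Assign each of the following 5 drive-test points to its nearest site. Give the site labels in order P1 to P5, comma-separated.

Basin, Terrace, Bench, Ford, Knoll

P1 → Basin (d²=0.68)
P2 → Terrace (d²=16.42)
P3 → Bench (d²=4.24)
P4 → Ford (d²=29.00)
P5 → Knoll (d²=88.25)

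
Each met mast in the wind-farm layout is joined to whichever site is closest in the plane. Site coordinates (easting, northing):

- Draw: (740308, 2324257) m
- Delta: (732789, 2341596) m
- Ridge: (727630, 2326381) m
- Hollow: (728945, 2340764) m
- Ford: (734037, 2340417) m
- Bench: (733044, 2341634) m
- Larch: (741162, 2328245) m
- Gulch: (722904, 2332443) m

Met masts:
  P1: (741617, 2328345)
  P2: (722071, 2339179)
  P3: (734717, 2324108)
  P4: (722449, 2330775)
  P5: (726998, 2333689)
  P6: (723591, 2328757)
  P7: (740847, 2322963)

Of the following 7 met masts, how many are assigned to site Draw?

P1 → Larch
P2 → Gulch
P3 → Draw
P4 → Gulch
P5 → Gulch
P6 → Gulch
P7 → Draw
2 of the 7 go to Draw.

2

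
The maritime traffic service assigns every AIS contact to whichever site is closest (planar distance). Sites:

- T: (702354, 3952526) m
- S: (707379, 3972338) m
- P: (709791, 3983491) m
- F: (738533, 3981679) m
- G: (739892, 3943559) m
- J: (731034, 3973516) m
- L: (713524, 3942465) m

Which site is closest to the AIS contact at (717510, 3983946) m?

P

Squared distances to each site:
T: 1216920736.000; S: 237382825.000; P: 59789986.000; F: 447105818.000; G: 2132063693.000; J: 291683476.000; L: 1736561557.000.
Minimum at P.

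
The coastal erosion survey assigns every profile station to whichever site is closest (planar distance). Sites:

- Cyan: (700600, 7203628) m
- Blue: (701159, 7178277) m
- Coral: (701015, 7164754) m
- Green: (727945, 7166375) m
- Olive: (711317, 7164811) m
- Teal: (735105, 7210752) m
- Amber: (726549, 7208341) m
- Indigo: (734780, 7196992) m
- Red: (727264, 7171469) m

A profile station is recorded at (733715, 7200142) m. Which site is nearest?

Squared distances to each site:
Cyan: 1108755421.000; Blue: 1537971361.000; Coral: 2321600544.000; Green: 1173503189.000; Olive: 1749949965.000; Teal: 114504200.000; Amber: 118575157.000; Indigo: 11056725.000; Red: 863756330.000.
Minimum at Indigo.

Indigo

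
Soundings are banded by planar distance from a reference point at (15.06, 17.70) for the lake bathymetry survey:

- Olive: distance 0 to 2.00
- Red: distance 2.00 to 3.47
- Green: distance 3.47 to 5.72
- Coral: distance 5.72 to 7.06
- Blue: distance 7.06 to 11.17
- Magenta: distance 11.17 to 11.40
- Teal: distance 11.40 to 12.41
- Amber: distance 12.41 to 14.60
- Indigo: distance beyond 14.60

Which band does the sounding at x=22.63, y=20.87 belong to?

Blue

Distance = √((22.63−15.06)² + (20.87−17.70)²) = √(57.305 + 10.049) = 8.207.
7.06 ≤ 8.207 < 11.17 → Blue.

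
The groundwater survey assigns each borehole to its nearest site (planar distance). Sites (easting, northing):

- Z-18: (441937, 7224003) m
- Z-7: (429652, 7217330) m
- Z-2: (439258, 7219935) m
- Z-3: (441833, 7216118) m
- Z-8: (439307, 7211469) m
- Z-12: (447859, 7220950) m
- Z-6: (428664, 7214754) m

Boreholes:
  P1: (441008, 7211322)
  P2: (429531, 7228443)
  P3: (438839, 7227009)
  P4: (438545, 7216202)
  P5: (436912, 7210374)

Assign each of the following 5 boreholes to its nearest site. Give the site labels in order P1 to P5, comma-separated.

Z-8, Z-7, Z-18, Z-3, Z-8

P1 → Z-8 (d²=2915010.00)
P2 → Z-7 (d²=123513410.00)
P3 → Z-18 (d²=18633640.00)
P4 → Z-3 (d²=10818000.00)
P5 → Z-8 (d²=6935050.00)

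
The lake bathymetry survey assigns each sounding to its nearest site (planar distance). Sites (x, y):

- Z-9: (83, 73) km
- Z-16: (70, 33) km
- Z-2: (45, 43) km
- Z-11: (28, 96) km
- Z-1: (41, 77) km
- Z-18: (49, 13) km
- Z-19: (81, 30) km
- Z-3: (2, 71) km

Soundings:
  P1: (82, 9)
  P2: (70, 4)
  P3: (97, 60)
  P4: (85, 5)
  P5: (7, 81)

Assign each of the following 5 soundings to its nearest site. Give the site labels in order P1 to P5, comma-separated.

P1 → Z-19 (d²=442.00)
P2 → Z-18 (d²=522.00)
P3 → Z-9 (d²=365.00)
P4 → Z-19 (d²=641.00)
P5 → Z-3 (d²=125.00)

Z-19, Z-18, Z-9, Z-19, Z-3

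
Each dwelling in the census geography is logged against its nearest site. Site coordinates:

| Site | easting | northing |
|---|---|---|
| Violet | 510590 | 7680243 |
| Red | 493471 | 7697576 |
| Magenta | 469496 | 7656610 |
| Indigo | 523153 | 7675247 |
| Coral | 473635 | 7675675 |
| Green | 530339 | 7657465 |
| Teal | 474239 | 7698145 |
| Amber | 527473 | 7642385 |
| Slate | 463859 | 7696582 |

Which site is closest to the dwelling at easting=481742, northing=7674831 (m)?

Squared distances to each site:
Violet: 861496848.000; Red: 654904466.000; Magenta: 481969357.000; Indigo: 1715043977.000; Coral: 66435785.000; Green: 2663246365.000; Teal: 599837605.000; Amber: 3144067277.000; Slate: 792907690.000.
Minimum at Coral.

Coral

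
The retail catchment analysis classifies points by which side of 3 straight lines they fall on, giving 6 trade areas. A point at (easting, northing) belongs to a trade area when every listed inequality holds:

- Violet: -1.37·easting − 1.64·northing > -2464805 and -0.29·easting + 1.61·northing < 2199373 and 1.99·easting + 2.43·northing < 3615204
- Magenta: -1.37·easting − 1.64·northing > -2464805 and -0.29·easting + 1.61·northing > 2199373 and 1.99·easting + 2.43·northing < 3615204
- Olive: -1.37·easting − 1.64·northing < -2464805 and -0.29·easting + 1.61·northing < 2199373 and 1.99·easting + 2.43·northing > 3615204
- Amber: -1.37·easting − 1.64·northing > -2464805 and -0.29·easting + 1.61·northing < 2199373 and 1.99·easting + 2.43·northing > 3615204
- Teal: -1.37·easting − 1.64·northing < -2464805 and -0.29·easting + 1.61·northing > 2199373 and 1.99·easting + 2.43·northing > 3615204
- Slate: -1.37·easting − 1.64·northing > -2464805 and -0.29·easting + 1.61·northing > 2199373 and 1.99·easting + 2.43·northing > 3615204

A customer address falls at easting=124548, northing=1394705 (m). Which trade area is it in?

-1.37·124548 − 1.64·1394705 = -2457946.960, which is > -2464805
-0.29·124548 + 1.61·1394705 = 2209356.130, which is > 2199373
1.99·124548 + 2.43·1394705 = 3636983.670, which is > 3615204
This sign pattern matches Slate.

Slate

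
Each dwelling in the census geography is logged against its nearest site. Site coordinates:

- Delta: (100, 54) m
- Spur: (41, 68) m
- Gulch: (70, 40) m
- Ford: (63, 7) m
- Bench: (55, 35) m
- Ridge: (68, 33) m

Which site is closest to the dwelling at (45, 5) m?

Ford

Squared distances to each site:
Delta: 5426.000; Spur: 3985.000; Gulch: 1850.000; Ford: 328.000; Bench: 1000.000; Ridge: 1313.000.
Minimum at Ford.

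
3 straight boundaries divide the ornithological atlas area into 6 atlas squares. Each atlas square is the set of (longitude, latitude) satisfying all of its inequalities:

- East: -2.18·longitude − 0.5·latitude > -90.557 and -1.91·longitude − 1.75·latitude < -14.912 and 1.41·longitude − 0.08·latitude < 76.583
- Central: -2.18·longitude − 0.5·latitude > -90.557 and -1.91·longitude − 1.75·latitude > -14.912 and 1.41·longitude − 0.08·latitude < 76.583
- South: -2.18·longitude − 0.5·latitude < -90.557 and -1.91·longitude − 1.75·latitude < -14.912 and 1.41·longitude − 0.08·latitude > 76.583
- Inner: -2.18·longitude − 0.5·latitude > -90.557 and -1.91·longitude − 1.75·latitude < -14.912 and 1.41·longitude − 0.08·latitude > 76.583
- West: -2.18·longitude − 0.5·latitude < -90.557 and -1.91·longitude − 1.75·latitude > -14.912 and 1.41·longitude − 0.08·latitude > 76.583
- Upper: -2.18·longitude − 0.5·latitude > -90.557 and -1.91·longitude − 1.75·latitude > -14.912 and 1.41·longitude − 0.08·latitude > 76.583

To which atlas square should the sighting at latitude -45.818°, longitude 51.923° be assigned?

Inner

-2.18·51.923 − 0.5·-45.818 = -90.283, which is > -90.557
-1.91·51.923 − 1.75·-45.818 = -18.991, which is < -14.912
1.41·51.923 − 0.08·-45.818 = 76.877, which is > 76.583
This sign pattern matches Inner.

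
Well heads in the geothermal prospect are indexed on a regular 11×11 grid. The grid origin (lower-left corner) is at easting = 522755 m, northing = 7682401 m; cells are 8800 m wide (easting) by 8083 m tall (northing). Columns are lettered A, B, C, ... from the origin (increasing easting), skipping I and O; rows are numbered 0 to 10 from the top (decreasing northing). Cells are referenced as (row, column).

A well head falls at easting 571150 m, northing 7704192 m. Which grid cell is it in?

(8, F)

Column index: ⌊(571150 − 522755) / 8800⌋ = ⌊5.499⌋ = 5 → column F
Row offset from origin: ⌊(7704192 − 7682401) / 8083⌋ = ⌊2.696⌋ = 2 → row 8 (counted from top)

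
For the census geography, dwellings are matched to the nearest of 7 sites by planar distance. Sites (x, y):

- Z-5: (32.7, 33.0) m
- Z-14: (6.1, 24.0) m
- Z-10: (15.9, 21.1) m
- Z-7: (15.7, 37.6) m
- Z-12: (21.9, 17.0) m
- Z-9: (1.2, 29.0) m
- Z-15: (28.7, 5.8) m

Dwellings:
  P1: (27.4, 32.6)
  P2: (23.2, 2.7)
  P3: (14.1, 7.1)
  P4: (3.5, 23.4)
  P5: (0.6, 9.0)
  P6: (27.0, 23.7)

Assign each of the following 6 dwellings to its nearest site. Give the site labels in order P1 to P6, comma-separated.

Z-5, Z-15, Z-12, Z-14, Z-14, Z-12

P1 → Z-5 (d²=28.25)
P2 → Z-15 (d²=39.86)
P3 → Z-12 (d²=158.85)
P4 → Z-14 (d²=7.12)
P5 → Z-14 (d²=255.25)
P6 → Z-12 (d²=70.90)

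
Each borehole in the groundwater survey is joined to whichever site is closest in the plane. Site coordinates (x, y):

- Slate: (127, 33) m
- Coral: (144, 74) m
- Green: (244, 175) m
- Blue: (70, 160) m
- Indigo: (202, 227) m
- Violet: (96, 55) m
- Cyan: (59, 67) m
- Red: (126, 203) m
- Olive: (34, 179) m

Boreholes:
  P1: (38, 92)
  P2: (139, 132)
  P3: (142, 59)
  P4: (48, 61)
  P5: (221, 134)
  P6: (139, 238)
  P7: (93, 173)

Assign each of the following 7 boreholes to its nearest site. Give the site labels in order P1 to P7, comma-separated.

Cyan, Coral, Coral, Cyan, Green, Red, Blue

P1 → Cyan (d²=1066.00)
P2 → Coral (d²=3389.00)
P3 → Coral (d²=229.00)
P4 → Cyan (d²=157.00)
P5 → Green (d²=2210.00)
P6 → Red (d²=1394.00)
P7 → Blue (d²=698.00)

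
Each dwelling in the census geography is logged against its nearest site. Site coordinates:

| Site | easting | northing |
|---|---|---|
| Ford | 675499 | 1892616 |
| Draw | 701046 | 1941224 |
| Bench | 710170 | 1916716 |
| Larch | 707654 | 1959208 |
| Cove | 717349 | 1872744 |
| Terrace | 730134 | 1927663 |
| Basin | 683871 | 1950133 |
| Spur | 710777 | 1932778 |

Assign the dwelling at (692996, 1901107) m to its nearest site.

Squared distances to each site:
Ford: 378242090.000; Draw: 1674176189.000; Bench: 538587157.000; Larch: 3590583165.000; Cove: 1397528378.000; Terrace: 2084452180.000; Basin: 2486814301.000; Spur: 1319216202.000.
Minimum at Ford.

Ford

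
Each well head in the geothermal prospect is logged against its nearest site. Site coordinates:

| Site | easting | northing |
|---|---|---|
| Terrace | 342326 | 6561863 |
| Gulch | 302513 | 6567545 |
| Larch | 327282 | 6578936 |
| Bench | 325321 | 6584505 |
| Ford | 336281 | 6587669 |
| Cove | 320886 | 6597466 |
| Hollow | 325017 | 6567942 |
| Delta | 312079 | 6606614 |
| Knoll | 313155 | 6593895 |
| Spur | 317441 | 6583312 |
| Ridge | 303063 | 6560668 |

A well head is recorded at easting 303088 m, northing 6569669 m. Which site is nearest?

Gulch

Squared distances to each site:
Terrace: 1600554280.000; Gulch: 4842001.000; Larch: 671226925.000; Bench: 714413185.000; Ford: 1425775249.000; Cove: 1089442013.000; Hollow: 483863570.000; Delta: 1445771106.000; Knoll: 688243565.000; Spur: 392140058.000; Ridge: 81018626.000.
Minimum at Gulch.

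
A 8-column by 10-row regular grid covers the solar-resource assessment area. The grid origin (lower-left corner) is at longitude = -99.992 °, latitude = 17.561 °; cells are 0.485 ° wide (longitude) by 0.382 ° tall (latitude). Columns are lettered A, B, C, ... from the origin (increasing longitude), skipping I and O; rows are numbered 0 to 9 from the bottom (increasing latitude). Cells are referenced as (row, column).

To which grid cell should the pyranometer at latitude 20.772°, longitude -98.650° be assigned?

(8, C)

Column index: ⌊(-98.650 − -99.992) / 0.485⌋ = ⌊2.767⌋ = 2 → column C
Row offset from origin: ⌊(20.772 − 17.561) / 0.382⌋ = ⌊8.406⌋ = 8 → row 8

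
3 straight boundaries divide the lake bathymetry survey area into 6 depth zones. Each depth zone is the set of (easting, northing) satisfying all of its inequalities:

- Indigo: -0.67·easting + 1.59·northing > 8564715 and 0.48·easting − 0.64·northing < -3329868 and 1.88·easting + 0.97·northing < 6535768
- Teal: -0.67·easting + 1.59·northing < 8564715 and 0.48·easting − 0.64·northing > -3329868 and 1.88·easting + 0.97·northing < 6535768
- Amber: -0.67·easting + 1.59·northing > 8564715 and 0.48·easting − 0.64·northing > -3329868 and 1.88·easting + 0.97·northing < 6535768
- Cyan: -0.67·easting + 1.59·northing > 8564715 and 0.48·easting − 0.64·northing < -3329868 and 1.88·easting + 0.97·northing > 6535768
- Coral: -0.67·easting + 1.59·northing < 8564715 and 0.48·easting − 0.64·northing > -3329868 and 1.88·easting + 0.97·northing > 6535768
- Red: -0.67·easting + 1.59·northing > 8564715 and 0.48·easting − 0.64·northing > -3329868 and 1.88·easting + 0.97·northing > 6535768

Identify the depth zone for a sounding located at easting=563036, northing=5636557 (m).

-0.67·563036 + 1.59·5636557 = 8584891.510, which is > 8564715
0.48·563036 − 0.64·5636557 = -3337139.200, which is < -3329868
1.88·563036 + 0.97·5636557 = 6525967.970, which is < 6535768
This sign pattern matches Indigo.

Indigo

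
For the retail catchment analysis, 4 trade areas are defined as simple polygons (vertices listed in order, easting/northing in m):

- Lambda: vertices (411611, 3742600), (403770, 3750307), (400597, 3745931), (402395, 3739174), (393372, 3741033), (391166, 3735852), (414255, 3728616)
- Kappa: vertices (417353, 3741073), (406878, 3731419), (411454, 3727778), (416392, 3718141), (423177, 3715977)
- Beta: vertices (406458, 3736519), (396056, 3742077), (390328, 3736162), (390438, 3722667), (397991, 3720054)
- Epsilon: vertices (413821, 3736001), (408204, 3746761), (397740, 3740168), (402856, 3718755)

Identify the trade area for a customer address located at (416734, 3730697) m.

Kappa

Cast a ray rightward from (416734, 3730697). For each polygon, the edges (by vertex number in listed order) whose endpoints lie on opposite sides of northing = 3730697, where each meets that height, and whether that is right or left of the point:
Lambda: 6–7 at easting≈407614.8 (left), 7–1 at easting≈413861.5 (left) → 0 crossings.
Kappa: 2–3 at easting≈407785.4 (left), 5–1 at easting≈419760.9 (right) → 1 crossing.
Beta: 3–4 at easting≈390372.5 (left), 5–1 at easting≈403464.1 (left) → 0 crossings.
Epsilon: 3–4 at easting≈400002.8 (left), 4–1 at easting≈410448.7 (left) → 0 crossings.
Only Kappa has an odd count, so the point is inside Kappa.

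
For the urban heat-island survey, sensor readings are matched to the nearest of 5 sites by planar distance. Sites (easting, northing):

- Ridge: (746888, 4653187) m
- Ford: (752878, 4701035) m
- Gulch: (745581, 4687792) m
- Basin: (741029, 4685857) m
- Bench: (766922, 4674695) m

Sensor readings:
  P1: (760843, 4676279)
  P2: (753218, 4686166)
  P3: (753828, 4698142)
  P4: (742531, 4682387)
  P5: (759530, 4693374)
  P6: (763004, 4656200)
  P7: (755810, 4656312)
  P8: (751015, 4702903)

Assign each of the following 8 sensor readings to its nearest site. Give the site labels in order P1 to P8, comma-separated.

Bench, Gulch, Ford, Basin, Ford, Ridge, Ridge, Ford

P1 → Bench (d²=39463297.00)
P2 → Gulch (d²=60967645.00)
P3 → Ford (d²=9271949.00)
P4 → Basin (d²=14296904.00)
P5 → Ford (d²=102940025.00)
P6 → Ridge (d²=268803625.00)
P7 → Ridge (d²=89367709.00)
P8 → Ford (d²=6960193.00)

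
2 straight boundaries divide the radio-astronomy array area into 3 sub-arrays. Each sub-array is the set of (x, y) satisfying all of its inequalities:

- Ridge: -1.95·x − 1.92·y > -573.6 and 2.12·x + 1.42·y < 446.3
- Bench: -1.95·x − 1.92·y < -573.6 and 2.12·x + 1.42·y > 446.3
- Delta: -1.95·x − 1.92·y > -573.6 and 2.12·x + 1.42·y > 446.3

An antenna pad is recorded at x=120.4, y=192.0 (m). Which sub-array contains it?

-1.95·120.4 − 1.92·192.0 = -603.420, which is < -573.6
2.12·120.4 + 1.42·192.0 = 527.888, which is > 446.3
This sign pattern matches Bench.

Bench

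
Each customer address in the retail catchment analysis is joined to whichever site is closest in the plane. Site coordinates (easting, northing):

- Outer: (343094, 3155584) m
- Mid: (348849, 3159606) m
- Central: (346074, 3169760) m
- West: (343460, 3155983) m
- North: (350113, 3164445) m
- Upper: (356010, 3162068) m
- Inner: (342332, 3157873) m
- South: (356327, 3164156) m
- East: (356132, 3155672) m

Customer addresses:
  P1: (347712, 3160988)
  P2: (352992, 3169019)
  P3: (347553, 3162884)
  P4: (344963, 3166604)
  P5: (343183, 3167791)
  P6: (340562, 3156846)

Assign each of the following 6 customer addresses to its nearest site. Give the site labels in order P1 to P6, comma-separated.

P1 → Mid (d²=3202693.00)
P2 → North (d²=29210117.00)
P3 → North (d²=8990321.00)
P4 → Central (d²=11194657.00)
P5 → Central (d²=12234842.00)
P6 → Inner (d²=4187629.00)

Mid, North, North, Central, Central, Inner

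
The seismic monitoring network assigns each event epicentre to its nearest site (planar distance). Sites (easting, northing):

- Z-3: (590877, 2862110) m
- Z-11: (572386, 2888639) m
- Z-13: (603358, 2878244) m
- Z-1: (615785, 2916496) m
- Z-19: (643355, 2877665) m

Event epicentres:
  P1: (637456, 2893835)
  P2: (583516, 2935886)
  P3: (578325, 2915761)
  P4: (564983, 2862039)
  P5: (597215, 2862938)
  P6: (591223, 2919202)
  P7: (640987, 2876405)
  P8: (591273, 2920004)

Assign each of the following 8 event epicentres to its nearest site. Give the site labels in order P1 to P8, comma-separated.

Z-19, Z-1, Z-11, Z-3, Z-3, Z-1, Z-19, Z-1

P1 → Z-19 (d²=296267101.00)
P2 → Z-1 (d²=1417260461.00)
P3 → Z-11 (d²=770874605.00)
P4 → Z-3 (d²=670504277.00)
P5 → Z-3 (d²=40855828.00)
P6 → Z-1 (d²=610614280.00)
P7 → Z-19 (d²=7195024.00)
P8 → Z-1 (d²=613144208.00)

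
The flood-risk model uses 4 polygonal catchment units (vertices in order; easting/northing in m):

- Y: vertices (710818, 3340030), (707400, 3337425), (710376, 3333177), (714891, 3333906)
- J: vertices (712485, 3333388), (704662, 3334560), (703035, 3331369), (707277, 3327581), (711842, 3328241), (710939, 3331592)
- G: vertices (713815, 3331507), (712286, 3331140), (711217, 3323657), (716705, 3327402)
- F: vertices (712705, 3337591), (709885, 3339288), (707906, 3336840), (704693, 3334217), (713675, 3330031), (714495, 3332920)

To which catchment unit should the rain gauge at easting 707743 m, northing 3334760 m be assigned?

Cast a ray rightward from (707743, 3334760). For each polygon, the edges (by vertex number in listed order) whose endpoints lie on opposite sides of northing = 3334760, where each meets that height, and whether that is right or left of the point:
Y: 2–3 at easting≈709267.0 (right), 4–1 at easting≈714323.0 (right) → 2 crossings.
J: no edge straddles that height → 0 crossings.
G: no edge straddles that height → 0 crossings.
F: 3–4 at easting≈705358.1 (left), 6–1 at easting≈713789.9 (right) → 1 crossing.
Only F has an odd count, so the point is inside F.

F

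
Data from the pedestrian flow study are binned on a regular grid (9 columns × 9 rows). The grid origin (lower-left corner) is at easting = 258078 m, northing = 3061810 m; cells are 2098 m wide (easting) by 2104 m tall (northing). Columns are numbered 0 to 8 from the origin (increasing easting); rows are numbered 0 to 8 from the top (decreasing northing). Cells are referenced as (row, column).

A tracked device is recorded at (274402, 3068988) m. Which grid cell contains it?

Column index: ⌊(274402 − 258078) / 2098⌋ = ⌊7.781⌋ = 7
Row offset from origin: ⌊(3068988 − 3061810) / 2104⌋ = ⌊3.412⌋ = 3 → row 5 (counted from top)

(5, 7)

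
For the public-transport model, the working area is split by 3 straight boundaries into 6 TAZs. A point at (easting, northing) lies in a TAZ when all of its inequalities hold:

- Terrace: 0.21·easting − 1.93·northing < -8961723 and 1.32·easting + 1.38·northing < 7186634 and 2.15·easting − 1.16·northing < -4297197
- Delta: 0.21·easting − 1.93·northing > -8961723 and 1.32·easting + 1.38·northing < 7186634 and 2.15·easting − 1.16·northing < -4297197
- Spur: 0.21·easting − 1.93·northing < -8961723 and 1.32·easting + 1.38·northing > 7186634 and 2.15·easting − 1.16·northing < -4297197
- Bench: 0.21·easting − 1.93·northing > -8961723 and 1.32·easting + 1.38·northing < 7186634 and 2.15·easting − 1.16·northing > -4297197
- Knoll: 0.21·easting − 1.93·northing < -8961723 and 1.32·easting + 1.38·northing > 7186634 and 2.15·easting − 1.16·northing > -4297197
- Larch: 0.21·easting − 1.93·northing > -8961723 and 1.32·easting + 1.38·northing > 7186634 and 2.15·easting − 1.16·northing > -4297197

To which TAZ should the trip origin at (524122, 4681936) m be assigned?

Delta

0.21·524122 − 1.93·4681936 = -8926070.860, which is > -8961723
1.32·524122 + 1.38·4681936 = 7152912.720, which is < 7186634
2.15·524122 − 1.16·4681936 = -4304183.460, which is < -4297197
This sign pattern matches Delta.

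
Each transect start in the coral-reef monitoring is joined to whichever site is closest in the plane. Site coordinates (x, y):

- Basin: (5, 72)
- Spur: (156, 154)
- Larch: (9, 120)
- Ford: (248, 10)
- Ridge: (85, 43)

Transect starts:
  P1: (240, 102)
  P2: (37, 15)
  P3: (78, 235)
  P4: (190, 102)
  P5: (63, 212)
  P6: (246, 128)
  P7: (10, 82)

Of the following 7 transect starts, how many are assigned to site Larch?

1

P1 → Ford
P2 → Ridge
P3 → Spur
P4 → Spur
P5 → Larch
P6 → Spur
P7 → Basin
1 of the 7 goes to Larch.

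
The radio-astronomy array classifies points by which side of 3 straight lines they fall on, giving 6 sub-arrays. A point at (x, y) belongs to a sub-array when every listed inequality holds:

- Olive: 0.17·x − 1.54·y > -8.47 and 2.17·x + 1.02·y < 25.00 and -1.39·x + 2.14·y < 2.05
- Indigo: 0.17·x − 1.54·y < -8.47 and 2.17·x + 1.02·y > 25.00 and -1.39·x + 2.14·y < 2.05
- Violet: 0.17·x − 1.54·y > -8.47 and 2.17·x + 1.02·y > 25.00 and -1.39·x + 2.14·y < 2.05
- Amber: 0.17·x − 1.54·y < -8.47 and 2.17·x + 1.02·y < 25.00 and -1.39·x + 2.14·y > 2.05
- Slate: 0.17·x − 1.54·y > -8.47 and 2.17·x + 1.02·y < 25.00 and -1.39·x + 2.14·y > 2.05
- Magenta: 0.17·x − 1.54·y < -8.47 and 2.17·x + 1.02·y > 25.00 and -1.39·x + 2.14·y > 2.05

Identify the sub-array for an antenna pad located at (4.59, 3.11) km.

0.17·4.59 − 1.54·3.11 = -4.009, which is > -8.47
2.17·4.59 + 1.02·3.11 = 13.133, which is < 25.00
-1.39·4.59 + 2.14·3.11 = 0.275, which is < 2.05
This sign pattern matches Olive.

Olive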